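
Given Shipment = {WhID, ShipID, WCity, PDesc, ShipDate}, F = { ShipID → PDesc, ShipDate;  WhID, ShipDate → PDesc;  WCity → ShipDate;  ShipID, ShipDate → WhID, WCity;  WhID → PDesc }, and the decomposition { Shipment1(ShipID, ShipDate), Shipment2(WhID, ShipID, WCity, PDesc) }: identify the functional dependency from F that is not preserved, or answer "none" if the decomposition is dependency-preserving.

Check WCity → ShipDate: no single fragment contains all of {WCity, ShipDate}, and the restricted closure of {WCity} across the fragments never reaches {ShipDate}.
ShipID → PDesc, ShipDate is preserved.
WhID, ShipDate → PDesc is preserved.
ShipID, ShipDate → WhID, WCity is preserved.
WhID → PDesc is preserved.

WCity → ShipDate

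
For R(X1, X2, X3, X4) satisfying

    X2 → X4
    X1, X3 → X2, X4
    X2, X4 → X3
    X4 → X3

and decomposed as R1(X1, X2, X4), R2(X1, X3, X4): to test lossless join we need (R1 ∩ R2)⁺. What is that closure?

X1, X2, X3, X4

R1 ∩ R2 = {X1, X4}.
X4 → X3 applies, adding X3
X1, X3 → X2, X4 applies, adding X2
Closure: {X1, X2, X3, X4}.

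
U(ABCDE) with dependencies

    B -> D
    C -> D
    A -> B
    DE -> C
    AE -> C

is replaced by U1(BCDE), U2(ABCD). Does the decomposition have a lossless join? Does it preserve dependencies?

lossy but dependency-preserving

Lossless test: (BCD)⁺ = {BCD}, which is a superkey of neither fragment — lossy.
Dependency preservation: AE → C is not contained in any single fragment, but the restricted closure of its left-hand side across the fragments still reaches the right-hand side; the remaining FDs each lie inside some fragment. All dependencies are preserved.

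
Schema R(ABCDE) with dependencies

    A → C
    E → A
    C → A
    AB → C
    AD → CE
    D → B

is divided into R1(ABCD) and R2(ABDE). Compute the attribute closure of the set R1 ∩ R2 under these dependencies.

ABCDE

R1 ∩ R2 = {ABD}.
A → C applies, adding C
AD → CE applies, adding E
Closure: {ABCDE}.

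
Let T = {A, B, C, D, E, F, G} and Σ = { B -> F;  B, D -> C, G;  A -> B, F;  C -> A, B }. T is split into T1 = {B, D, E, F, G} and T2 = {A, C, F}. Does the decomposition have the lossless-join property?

No

Common attributes: T1 ∩ T2 = {F}.
No dependency enlarges {F}, so (F)⁺ = {F}.
The closure contains neither all of T1 = {B, D, E, F, G} nor all of T2 = {A, C, F}, so the common attributes are not a superkey of either fragment. The join is lossy.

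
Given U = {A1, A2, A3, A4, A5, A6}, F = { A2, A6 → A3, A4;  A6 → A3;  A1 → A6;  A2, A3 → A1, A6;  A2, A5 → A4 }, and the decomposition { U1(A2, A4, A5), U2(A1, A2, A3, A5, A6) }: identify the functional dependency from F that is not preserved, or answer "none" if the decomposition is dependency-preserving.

Check A2, A6 → A3, A4: no single fragment contains all of {A2, A3, A4, A6}, and the restricted closure of {A2, A6} across the fragments never reaches {A3, A4}.
A6 → A3 is preserved.
A1 → A6 is preserved.
A2, A3 → A1, A6 is preserved.
A2, A5 → A4 is preserved.

A2, A6 → A3, A4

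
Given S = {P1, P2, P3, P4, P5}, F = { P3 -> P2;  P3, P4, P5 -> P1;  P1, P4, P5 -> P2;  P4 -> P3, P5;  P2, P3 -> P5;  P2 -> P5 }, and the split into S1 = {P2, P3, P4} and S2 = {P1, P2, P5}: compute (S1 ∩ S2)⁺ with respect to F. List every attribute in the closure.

P2, P5

S1 ∩ S2 = {P2}.
P2 → P5 applies, adding P5
Closure: {P2, P5}.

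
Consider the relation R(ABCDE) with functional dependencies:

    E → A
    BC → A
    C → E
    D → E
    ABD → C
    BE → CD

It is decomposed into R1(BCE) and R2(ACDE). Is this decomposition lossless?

Common attributes: R1 ∩ R2 = {CE}.
Closure of {CE}: E → A applies, adding A. So (CE)⁺ = {ACE}.
The closure contains neither all of R1 = {BCE} nor all of R2 = {ACDE}, so the common attributes are not a superkey of either fragment. The join is lossy.

No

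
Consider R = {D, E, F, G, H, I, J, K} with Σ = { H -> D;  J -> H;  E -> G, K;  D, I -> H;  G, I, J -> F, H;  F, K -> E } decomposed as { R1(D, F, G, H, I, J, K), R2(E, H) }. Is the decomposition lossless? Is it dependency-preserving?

Lossless test: (H)⁺ = {D, H}, which is a superkey of neither fragment — lossy.
Dependency preservation: the restricted closure of {E} across the fragments never reaches {G, K}, so E → G, K cannot be enforced without a join — not preserved.

lossy and not dependency-preserving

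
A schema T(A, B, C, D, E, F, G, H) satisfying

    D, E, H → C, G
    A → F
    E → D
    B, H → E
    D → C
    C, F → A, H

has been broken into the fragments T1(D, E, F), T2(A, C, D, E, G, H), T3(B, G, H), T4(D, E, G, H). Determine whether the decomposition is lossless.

Chase test. Columns are A, B, C, D, E, F, G, H; row i has aⱼ where attribute j ∈ Ti, else bᵢⱼ.
Initial tableau (one row per fragment):
  row 1: b11 b12 b13 a4 a5 a6 b17 b18
  row 2: a1 b22 a3 a4 a5 b26 a7 a8
  row 3: b31 a2 b33 b34 b35 b36 a7 a8
  row 4: b41 b42 b43 a4 a5 b46 a7 a8
Rows 2 and 4 agree on D, E, H; apply D, E, H→C, G and equate their C, G entries.
Rows 1 and 2 agree on D; apply D→C and equate their C entries.
No row becomes fully distinguished — the join is lossy.

No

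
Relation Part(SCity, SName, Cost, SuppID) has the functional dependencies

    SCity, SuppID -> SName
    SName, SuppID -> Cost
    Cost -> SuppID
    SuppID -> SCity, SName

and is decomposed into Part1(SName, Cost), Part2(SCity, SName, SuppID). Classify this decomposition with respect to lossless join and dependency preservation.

Lossless test: (SName)⁺ = {SName}, which is a superkey of neither fragment — lossy.
Dependency preservation: the restricted closure of {SName, SuppID} across the fragments never reaches {Cost}, so SName, SuppID → Cost cannot be enforced without a join — not preserved.

lossy and not dependency-preserving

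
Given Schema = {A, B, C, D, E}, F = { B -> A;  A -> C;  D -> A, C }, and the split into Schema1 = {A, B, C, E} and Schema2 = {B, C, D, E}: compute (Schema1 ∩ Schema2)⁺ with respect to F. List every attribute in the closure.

Schema1 ∩ Schema2 = {B, C, E}.
B → A applies, adding A
Closure: {A, B, C, E}.

A, B, C, E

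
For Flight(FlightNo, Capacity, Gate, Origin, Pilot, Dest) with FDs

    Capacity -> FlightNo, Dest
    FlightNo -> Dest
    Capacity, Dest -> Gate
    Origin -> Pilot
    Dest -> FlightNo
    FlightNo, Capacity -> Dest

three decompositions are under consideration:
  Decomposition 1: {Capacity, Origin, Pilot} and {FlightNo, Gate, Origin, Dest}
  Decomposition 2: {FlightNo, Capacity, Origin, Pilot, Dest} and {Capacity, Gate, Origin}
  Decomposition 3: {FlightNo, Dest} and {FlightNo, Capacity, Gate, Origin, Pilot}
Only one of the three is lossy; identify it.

Decomposition 1: common = {Origin}, closure = {Origin, Pilot} → lossy.
Decomposition 2: common = {Capacity, Origin}, closure = {FlightNo, Capacity, Gate, Origin, Pilot, Dest} → lossless.
Decomposition 3: common = {FlightNo}, closure = {FlightNo, Dest} → lossless.

Decomposition 1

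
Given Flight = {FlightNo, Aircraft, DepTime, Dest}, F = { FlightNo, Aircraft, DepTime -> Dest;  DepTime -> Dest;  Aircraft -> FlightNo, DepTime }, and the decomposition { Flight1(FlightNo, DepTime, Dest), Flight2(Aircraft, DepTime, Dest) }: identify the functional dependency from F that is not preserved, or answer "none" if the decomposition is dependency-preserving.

Check Aircraft → FlightNo, DepTime: no single fragment contains all of {FlightNo, Aircraft, DepTime}, and the restricted closure of {Aircraft} across the fragments never reaches {FlightNo, DepTime}.
FlightNo, Aircraft, DepTime → Dest is preserved.
DepTime → Dest is preserved.

Aircraft -> FlightNo, DepTime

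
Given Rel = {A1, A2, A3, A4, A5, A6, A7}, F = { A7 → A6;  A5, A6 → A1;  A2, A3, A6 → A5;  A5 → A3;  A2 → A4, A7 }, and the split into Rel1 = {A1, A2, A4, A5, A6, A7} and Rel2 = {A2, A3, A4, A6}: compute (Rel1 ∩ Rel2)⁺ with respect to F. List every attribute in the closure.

Rel1 ∩ Rel2 = {A2, A4, A6}.
A2 → A4, A7 applies, adding A7
Closure: {A2, A4, A6, A7}.

A2, A4, A6, A7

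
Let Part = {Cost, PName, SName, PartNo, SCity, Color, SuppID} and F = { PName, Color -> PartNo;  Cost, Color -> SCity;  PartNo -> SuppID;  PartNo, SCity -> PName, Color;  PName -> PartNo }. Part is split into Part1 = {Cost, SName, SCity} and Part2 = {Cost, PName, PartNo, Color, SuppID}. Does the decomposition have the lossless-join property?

No

Common attributes: Part1 ∩ Part2 = {Cost}.
No dependency enlarges {Cost}, so (Cost)⁺ = {Cost}.
The closure contains neither all of Part1 = {Cost, SName, SCity} nor all of Part2 = {Cost, PName, PartNo, Color, SuppID}, so the common attributes are not a superkey of either fragment. The join is lossy.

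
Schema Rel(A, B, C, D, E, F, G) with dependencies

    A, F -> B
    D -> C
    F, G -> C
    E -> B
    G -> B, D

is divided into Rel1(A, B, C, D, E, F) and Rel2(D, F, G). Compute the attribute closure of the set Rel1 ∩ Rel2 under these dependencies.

C, D, F

Rel1 ∩ Rel2 = {D, F}.
D → C applies, adding C
Closure: {C, D, F}.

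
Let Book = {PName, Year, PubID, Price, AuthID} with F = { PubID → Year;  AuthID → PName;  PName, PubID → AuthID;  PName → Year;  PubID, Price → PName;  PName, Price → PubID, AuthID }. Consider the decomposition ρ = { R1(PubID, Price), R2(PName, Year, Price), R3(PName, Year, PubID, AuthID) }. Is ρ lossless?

No

Chase test. Columns are PName, Year, PubID, Price, AuthID; row i has aⱼ where attribute j ∈ Ri, else bᵢⱼ.
Initial tableau (one row per fragment):
  row 1: b11 b12 a3 a4 b15
  row 2: a1 a2 b23 a4 b25
  row 3: a1 a2 a3 b34 a5
Rows 1 and 3 agree on PubID; apply PubID→Year and equate their Year entries.
No row becomes fully distinguished — the join is lossy.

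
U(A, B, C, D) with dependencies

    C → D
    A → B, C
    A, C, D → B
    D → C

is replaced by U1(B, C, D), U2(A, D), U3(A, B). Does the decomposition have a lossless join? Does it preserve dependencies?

lossless and dependency-preserving

Lossless test (chase): Rows 2 and 3 agree on A; apply A→B, C and equate their B, C entries. Rows 1 and 2 agree on D; apply D→C and equate their C entries. Rows 1 and 3 agree on C; apply C→D and equate their D entries. Row 2 is now all distinguished symbols — the join is lossless.
Dependency preservation: A → B, C; A, C, D → B are not contained in any single fragment, but the restricted closure of each left-hand side across the fragments still reaches the right-hand side; the remaining FDs each lie inside some fragment. All dependencies are preserved.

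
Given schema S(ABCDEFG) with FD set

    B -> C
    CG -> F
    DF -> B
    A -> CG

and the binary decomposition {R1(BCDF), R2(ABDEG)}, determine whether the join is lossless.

Common attributes: R1 ∩ R2 = {BD}.
Closure of {BD}: B → C applies, adding C. So (BD)⁺ = {BCD}.
The closure contains neither all of R1 = {BCDF} nor all of R2 = {ABDEG}, so the common attributes are not a superkey of either fragment. The join is lossy.

No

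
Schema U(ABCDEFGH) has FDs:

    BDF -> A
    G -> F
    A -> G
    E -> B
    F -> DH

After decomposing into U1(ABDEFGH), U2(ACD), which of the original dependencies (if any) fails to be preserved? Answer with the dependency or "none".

BDF → A lies within U1.
G → F lies within U1.
A → G lies within U1.
E → B lies within U1.
F → DH lies within U1.
Every dependency is enforceable on the fragments, so the decomposition is dependency-preserving.

none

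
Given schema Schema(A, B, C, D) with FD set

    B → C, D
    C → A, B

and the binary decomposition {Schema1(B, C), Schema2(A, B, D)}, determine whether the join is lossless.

Yes

Common attributes: Schema1 ∩ Schema2 = {B}.
Closure of {B}: B → C, D applies, adding C, D; C → A, B applies, adding A. So (B)⁺ = {A, B, C, D}.
This closure contains every attribute of Schema1, so Schema1 ∩ Schema2 → Schema1. The join is lossless.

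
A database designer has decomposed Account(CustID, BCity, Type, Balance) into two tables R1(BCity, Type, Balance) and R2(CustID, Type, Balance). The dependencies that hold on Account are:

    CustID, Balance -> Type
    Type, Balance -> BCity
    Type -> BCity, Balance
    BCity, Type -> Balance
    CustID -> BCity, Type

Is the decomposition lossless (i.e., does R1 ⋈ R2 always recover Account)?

Yes

Common attributes: R1 ∩ R2 = {Type, Balance}.
Closure of {Type, Balance}: Type, Balance → BCity applies, adding BCity. So (Type, Balance)⁺ = {BCity, Type, Balance}.
This closure contains every attribute of R1, so R1 ∩ R2 → R1. The join is lossless.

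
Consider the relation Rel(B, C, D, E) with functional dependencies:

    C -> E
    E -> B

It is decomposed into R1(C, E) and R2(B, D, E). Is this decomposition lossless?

No

Common attributes: R1 ∩ R2 = {E}.
Closure of {E}: E → B applies, adding B. So (E)⁺ = {B, E}.
The closure contains neither all of R1 = {C, E} nor all of R2 = {B, D, E}, so the common attributes are not a superkey of either fragment. The join is lossy.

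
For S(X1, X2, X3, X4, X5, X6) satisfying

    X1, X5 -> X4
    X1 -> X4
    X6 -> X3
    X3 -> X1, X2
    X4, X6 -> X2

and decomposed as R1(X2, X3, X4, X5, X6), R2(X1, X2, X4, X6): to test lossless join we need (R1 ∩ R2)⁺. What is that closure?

X1, X2, X3, X4, X6

R1 ∩ R2 = {X2, X4, X6}.
X6 → X3 applies, adding X3
X3 → X1, X2 applies, adding X1
Closure: {X1, X2, X3, X4, X6}.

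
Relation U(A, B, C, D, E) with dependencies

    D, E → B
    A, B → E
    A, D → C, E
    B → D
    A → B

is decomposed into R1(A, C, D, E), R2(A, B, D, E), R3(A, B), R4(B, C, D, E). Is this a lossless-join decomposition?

Chase test. Columns are A, B, C, D, E; row i has aⱼ where attribute j ∈ Ri, else bᵢⱼ.
Initial tableau (one row per fragment):
  row 1: a1 b12 a3 a4 a5
  row 2: a1 a2 b23 a4 a5
  row 3: a1 a2 b33 b34 b35
  row 4: b41 a2 a3 a4 a5
Rows 1 and 2 agree on D, E; apply D, E→B and equate their B entries.
Rows 1 and 3 agree on A, B; apply A, B→E and equate their E entries.
Rows 1 and 2 agree on A, D; apply A, D→C, E and equate their C, E entries.
Rows 1 and 3 agree on B; apply B→D and equate their D entries.
Rows 1 and 3 agree on A, D; apply A, D→C, E and equate their C, E entries.
Row 1 is now all distinguished symbols — the join is lossless.

Yes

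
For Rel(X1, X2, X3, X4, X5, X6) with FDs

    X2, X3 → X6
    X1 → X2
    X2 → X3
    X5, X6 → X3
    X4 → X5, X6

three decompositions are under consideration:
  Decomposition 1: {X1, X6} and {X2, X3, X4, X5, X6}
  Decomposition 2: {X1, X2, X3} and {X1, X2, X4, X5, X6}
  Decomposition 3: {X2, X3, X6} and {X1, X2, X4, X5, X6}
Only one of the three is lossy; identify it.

Decomposition 1

Decomposition 1: common = {X6}, closure = {X6} → lossy.
Decomposition 2: common = {X1, X2}, closure = {X1, X2, X3, X6} → lossless.
Decomposition 3: common = {X2, X6}, closure = {X2, X3, X6} → lossless.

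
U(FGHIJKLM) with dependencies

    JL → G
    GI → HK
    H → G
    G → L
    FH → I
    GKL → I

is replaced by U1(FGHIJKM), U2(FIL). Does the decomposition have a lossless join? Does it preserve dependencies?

Lossless test: (FI)⁺ = {FI}, which is a superkey of neither fragment — lossy.
Dependency preservation: the restricted closure of {JL} across the fragments never reaches {G}, so JL → G cannot be enforced without a join — not preserved.

lossy and not dependency-preserving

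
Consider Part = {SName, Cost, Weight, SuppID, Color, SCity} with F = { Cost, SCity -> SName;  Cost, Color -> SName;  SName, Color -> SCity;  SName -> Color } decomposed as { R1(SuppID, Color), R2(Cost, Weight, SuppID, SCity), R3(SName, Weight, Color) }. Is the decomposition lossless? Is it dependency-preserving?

lossy and not dependency-preserving

Lossless test (chase): applying each FD to every pair of rows produces no changes in the tableau, so no row becomes fully distinguished — the join is lossy.
Dependency preservation: the restricted closure of {Cost, SCity} across the fragments never reaches {SName}, so Cost, SCity → SName cannot be enforced without a join — not preserved.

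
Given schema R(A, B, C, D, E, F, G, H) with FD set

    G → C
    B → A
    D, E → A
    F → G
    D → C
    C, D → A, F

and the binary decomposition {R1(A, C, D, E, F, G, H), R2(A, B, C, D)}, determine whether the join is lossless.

No

Common attributes: R1 ∩ R2 = {A, C, D}.
Closure of {A, C, D}: C, D → A, F applies, adding F; F → G applies, adding G. So (A, C, D)⁺ = {A, C, D, F, G}.
The closure contains neither all of R1 = {A, C, D, E, F, G, H} nor all of R2 = {A, B, C, D}, so the common attributes are not a superkey of either fragment. The join is lossy.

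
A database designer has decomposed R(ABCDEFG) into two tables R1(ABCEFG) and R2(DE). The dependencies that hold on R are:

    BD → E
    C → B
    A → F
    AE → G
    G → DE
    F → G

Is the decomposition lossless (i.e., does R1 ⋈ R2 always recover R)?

Common attributes: R1 ∩ R2 = {E}.
No dependency enlarges {E}, so (E)⁺ = {E}.
The closure contains neither all of R1 = {ABCEFG} nor all of R2 = {DE}, so the common attributes are not a superkey of either fragment. The join is lossy.

No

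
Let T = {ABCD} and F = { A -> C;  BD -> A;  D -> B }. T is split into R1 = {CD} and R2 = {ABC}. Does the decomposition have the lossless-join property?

Common attributes: R1 ∩ R2 = {C}.
No dependency enlarges {C}, so (C)⁺ = {C}.
The closure contains neither all of R1 = {CD} nor all of R2 = {ABC}, so the common attributes are not a superkey of either fragment. The join is lossy.

No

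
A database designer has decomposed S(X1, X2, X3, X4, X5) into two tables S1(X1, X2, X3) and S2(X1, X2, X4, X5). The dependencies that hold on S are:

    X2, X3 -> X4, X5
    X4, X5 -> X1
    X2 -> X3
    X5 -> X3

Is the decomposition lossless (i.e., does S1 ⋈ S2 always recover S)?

Yes

Common attributes: S1 ∩ S2 = {X1, X2}.
Closure of {X1, X2}: X2 → X3 applies, adding X3; X2, X3 → X4, X5 applies, adding X4, X5. So (X1, X2)⁺ = {X1, X2, X3, X4, X5}.
This closure contains every attribute of S1, so S1 ∩ S2 → S1. The join is lossless.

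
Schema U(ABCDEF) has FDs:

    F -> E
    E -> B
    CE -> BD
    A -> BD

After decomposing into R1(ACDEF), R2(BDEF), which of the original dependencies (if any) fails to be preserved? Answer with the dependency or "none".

A -> BD

Check A → BD: no single fragment contains all of {ABD}, and the restricted closure of {A} across the fragments never reaches {BD}.
F → E is preserved.
E → B is preserved.
CE → BD is preserved.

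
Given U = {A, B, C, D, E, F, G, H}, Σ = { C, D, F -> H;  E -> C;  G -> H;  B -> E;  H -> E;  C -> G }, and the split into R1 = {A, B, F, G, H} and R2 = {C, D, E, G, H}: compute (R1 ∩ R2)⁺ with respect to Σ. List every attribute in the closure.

C, E, G, H

R1 ∩ R2 = {G, H}.
H → E applies, adding E
E → C applies, adding C
Closure: {C, E, G, H}.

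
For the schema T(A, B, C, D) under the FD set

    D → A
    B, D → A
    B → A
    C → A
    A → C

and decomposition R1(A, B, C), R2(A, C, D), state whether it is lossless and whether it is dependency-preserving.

Lossless test: (A, C)⁺ = {A, C}, which is a superkey of neither fragment — lossy.
Dependency preservation: B, D → A is not contained in any single fragment, but the restricted closure of its left-hand side across the fragments still reaches the right-hand side; the remaining FDs each lie inside some fragment. All dependencies are preserved.

lossy but dependency-preserving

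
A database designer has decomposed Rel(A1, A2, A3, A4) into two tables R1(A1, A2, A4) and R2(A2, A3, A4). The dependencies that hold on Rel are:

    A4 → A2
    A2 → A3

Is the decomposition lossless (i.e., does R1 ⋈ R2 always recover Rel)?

Yes

Common attributes: R1 ∩ R2 = {A2, A4}.
Closure of {A2, A4}: A2 → A3 applies, adding A3. So (A2, A4)⁺ = {A2, A3, A4}.
This closure contains every attribute of R2, so R1 ∩ R2 → R2. The join is lossless.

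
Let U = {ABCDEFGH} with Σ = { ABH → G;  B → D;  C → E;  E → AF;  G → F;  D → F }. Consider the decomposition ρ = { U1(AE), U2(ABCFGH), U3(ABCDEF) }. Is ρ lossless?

Yes

Chase test. Columns are ABCDEFGH; row i has aⱼ where attribute j ∈ Ui, else bᵢⱼ.
Initial tableau (one row per fragment):
  row 1: a1 b12 b13 b14 a5 b16 b17 b18
  row 2: a1 a2 a3 b24 b25 a6 a7 a8
  row 3: a1 a2 a3 a4 a5 a6 b37 b38
Rows 2 and 3 agree on B; apply B→D and equate their D entries.
Rows 2 and 3 agree on C; apply C→E and equate their E entries.
Rows 1 and 2 agree on E; apply E→AF and equate their AF entries.
Row 2 is now all distinguished symbols — the join is lossless.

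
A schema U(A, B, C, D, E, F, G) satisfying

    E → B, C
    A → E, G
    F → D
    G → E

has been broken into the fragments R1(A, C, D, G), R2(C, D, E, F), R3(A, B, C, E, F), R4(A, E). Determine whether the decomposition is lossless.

Yes

Chase test. Columns are A, B, C, D, E, F, G; row i has aⱼ where attribute j ∈ Ri, else bᵢⱼ.
Initial tableau (one row per fragment):
  row 1: a1 b12 a3 a4 b15 b16 a7
  row 2: b21 b22 a3 a4 a5 a6 b27
  row 3: a1 a2 a3 b34 a5 a6 b37
  row 4: a1 b42 b43 b44 a5 b46 b47
Rows 2 and 3 agree on E; apply E→B, C and equate their B, C entries.
Rows 2 and 4 agree on E; apply E→B, C and equate their B, C entries.
Rows 1 and 3 agree on A; apply A→E, G and equate their E, G entries.
Rows 1 and 4 agree on A; apply A→E, G and equate their E, G entries.
Rows 2 and 3 agree on F; apply F→D and equate their D entries.
Rows 1 and 2 agree on E; apply E→B, C and equate their B, C entries.
Row 3 is now all distinguished symbols — the join is lossless.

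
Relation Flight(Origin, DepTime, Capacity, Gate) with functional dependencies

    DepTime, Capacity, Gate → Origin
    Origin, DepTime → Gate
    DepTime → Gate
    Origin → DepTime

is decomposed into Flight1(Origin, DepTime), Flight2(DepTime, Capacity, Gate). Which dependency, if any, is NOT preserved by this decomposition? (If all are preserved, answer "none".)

DepTime, Capacity, Gate → Origin

Check DepTime, Capacity, Gate → Origin: no single fragment contains all of {Origin, DepTime, Capacity, Gate}, and the restricted closure of {DepTime, Capacity, Gate} across the fragments never reaches {Origin}.
Origin, DepTime → Gate is preserved.
DepTime → Gate is preserved.
Origin → DepTime is preserved.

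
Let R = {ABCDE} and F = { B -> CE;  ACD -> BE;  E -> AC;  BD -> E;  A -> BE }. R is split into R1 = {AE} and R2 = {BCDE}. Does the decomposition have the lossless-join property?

Common attributes: R1 ∩ R2 = {E}.
Closure of {E}: E → AC applies, adding AC; A → BE applies, adding B. So (E)⁺ = {ABCE}.
This closure contains every attribute of R1, so R1 ∩ R2 → R1. The join is lossless.

Yes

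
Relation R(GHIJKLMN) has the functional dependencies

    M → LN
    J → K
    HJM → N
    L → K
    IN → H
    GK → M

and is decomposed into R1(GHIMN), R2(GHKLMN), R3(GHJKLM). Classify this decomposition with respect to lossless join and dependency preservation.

lossy but dependency-preserving

Lossless test (chase): Rows 1 and 2 agree on M; apply M→LN and equate their LN entries. Rows 1 and 3 agree on M; apply M→LN and equate their LN entries. Rows 1 and 2 agree on L; apply L→K and equate their K entries. No row becomes fully distinguished — the join is lossy.
Dependency preservation: HJM → N is not contained in any single fragment, but the restricted closure of its left-hand side across the fragments still reaches the right-hand side; the remaining FDs each lie inside some fragment. All dependencies are preserved.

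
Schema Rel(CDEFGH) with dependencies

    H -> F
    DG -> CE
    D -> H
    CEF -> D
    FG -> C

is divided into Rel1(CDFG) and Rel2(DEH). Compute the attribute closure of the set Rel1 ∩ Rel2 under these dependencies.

Rel1 ∩ Rel2 = {D}.
D → H applies, adding H
H → F applies, adding F
Closure: {DFH}.

DFH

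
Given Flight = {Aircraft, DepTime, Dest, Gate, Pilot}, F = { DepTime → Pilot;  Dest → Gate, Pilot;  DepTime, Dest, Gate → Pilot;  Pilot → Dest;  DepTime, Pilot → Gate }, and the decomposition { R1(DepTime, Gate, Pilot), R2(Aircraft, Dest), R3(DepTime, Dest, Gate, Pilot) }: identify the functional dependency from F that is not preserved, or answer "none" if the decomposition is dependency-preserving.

none

DepTime → Pilot lies within R1.
Dest → Gate, Pilot lies within R3.
DepTime, Dest, Gate → Pilot lies within R3.
Pilot → Dest lies within R3.
DepTime, Pilot → Gate lies within R1.
Every dependency is enforceable on the fragments, so the decomposition is dependency-preserving.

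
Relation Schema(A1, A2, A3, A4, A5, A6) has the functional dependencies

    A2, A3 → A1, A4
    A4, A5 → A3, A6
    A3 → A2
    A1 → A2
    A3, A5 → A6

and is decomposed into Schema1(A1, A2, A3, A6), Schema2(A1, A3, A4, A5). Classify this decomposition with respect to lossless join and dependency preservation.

Lossless test: (A1, A3)⁺ = {A1, A2, A3, A4}, which is a superkey of neither fragment — lossy.
Dependency preservation: the restricted closure of {A4, A5} across the fragments never reaches {A3, A6}, so A4, A5 → A3, A6 cannot be enforced without a join — not preserved.

lossy and not dependency-preserving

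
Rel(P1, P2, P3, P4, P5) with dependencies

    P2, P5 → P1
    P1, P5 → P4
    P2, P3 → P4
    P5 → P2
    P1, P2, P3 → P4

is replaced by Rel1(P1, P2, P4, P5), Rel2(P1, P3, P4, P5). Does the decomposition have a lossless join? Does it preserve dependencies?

Lossless test: (P1, P4, P5)⁺ = {P1, P2, P4, P5}, which contains all of one fragment — lossless.
Dependency preservation: the restricted closure of {P2, P3} across the fragments never reaches {P4}, so P2, P3 → P4 cannot be enforced without a join — not preserved.

lossless but not dependency-preserving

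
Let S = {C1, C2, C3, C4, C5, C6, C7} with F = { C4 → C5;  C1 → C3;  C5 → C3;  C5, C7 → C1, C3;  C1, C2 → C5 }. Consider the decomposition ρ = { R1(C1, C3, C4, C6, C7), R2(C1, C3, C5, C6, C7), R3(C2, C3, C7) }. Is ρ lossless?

Chase test. Columns are C1, C2, C3, C4, C5, C6, C7; row i has aⱼ where attribute j ∈ Ri, else bᵢⱼ.
Initial tableau (one row per fragment):
  row 1: a1 b12 a3 a4 b15 a6 a7
  row 2: a1 b22 a3 b24 a5 a6 a7
  row 3: b31 a2 a3 b34 b35 b36 a7
No row becomes fully distinguished — the join is lossy.

No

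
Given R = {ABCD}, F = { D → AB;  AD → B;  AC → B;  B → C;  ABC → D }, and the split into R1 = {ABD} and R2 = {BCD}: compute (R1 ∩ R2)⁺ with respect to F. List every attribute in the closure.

ABCD

R1 ∩ R2 = {BD}.
D → AB applies, adding A
B → C applies, adding C
Closure: {ABCD}.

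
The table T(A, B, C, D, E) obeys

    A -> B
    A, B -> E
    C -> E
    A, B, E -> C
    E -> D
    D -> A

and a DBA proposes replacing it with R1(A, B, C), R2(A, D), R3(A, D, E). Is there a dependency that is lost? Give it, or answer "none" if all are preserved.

A → B lies within R1.
A, B → E: restricted closure across fragments reaches E.
C → E: restricted closure across fragments reaches E.
A, B, E → C: restricted closure across fragments reaches C.
E → D lies within R3.
D → A lies within R2.
Every dependency is enforceable on the fragments, so the decomposition is dependency-preserving.

none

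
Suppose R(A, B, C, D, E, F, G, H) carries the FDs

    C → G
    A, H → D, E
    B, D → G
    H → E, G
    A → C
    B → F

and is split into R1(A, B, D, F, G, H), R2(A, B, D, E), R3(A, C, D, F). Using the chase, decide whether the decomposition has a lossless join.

Chase test. Columns are A, B, C, D, E, F, G, H; row i has aⱼ where attribute j ∈ Ri, else bᵢⱼ.
Initial tableau (one row per fragment):
  row 1: a1 a2 b13 a4 b15 a6 a7 a8
  row 2: a1 a2 b23 a4 a5 b26 b27 b28
  row 3: a1 b32 a3 a4 b35 a6 b37 b38
Rows 1 and 2 agree on B, D; apply B, D→G and equate their G entries.
Rows 1 and 2 agree on A; apply A→C and equate their C entries.
Rows 1 and 3 agree on A; apply A→C and equate their C entries.
Rows 1 and 2 agree on B; apply B→F and equate their F entries.
Rows 1 and 3 agree on C; apply C→G and equate their G entries.
No row becomes fully distinguished — the join is lossy.

No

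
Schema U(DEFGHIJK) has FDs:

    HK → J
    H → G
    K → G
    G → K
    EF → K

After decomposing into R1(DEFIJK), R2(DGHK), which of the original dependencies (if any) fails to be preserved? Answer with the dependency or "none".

Check HK → J: no single fragment contains all of {HJK}, and the restricted closure of {HK} across the fragments never reaches {J}.
H → G is preserved.
K → G is preserved.
G → K is preserved.
EF → K is preserved.

HK → J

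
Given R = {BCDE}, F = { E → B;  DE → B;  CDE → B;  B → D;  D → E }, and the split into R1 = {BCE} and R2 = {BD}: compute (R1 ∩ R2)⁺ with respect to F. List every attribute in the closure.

BDE

R1 ∩ R2 = {B}.
B → D applies, adding D
D → E applies, adding E
Closure: {BDE}.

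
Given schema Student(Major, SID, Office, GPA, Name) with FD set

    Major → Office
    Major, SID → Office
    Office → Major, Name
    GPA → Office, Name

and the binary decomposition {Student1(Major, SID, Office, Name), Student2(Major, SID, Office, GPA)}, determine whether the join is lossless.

Yes

Common attributes: Student1 ∩ Student2 = {Major, SID, Office}.
Closure of {Major, SID, Office}: Office → Major, Name applies, adding Name. So (Major, SID, Office)⁺ = {Major, SID, Office, Name}.
This closure contains every attribute of Student1, so Student1 ∩ Student2 → Student1. The join is lossless.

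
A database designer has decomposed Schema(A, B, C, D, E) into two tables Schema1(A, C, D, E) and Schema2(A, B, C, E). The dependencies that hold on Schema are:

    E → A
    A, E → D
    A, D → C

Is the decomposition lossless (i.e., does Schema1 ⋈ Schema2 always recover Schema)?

Common attributes: Schema1 ∩ Schema2 = {A, C, E}.
Closure of {A, C, E}: A, E → D applies, adding D. So (A, C, E)⁺ = {A, C, D, E}.
This closure contains every attribute of Schema1, so Schema1 ∩ Schema2 → Schema1. The join is lossless.

Yes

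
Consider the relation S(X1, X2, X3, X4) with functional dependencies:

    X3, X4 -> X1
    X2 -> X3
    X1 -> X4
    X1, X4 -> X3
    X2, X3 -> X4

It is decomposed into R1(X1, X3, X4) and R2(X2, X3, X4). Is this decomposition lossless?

Common attributes: R1 ∩ R2 = {X3, X4}.
Closure of {X3, X4}: X3, X4 → X1 applies, adding X1. So (X3, X4)⁺ = {X1, X3, X4}.
This closure contains every attribute of R1, so R1 ∩ R2 → R1. The join is lossless.

Yes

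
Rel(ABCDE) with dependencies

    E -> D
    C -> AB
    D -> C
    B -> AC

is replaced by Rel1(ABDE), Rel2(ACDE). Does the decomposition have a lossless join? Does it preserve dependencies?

lossless but not dependency-preserving

Lossless test: (ADE)⁺ = {ABCDE}, which contains all of one fragment — lossless.
Dependency preservation: the restricted closure of {C} across the fragments never reaches {AB}, so C → AB cannot be enforced without a join — not preserved.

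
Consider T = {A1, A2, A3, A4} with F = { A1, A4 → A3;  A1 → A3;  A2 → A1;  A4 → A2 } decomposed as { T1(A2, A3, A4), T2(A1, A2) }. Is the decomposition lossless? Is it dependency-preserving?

Lossless test: (A2)⁺ = {A1, A2, A3}, which contains all of one fragment — lossless.
Dependency preservation: the restricted closure of {A1} across the fragments never reaches {A3}, so A1 → A3 cannot be enforced without a join — not preserved.

lossless but not dependency-preserving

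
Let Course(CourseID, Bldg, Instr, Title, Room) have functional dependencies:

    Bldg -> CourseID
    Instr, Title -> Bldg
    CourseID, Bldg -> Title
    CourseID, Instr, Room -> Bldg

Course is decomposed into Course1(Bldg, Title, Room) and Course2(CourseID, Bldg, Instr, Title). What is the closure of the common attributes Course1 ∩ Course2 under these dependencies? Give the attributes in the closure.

CourseID, Bldg, Title

Course1 ∩ Course2 = {Bldg, Title}.
Bldg → CourseID applies, adding CourseID
Closure: {CourseID, Bldg, Title}.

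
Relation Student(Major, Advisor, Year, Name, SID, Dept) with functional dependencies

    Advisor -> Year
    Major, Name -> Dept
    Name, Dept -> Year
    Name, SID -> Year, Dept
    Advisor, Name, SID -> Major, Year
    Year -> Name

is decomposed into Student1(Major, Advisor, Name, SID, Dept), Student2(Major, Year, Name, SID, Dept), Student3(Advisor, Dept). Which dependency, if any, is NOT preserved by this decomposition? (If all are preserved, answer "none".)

Advisor -> Year

Check Advisor → Year: no single fragment contains all of {Advisor, Year}, and the restricted closure of {Advisor} across the fragments never reaches {Year}.
Major, Name → Dept is preserved.
Name, Dept → Year is preserved.
Name, SID → Year, Dept is preserved.
Advisor, Name, SID → Major, Year is preserved.
Year → Name is preserved.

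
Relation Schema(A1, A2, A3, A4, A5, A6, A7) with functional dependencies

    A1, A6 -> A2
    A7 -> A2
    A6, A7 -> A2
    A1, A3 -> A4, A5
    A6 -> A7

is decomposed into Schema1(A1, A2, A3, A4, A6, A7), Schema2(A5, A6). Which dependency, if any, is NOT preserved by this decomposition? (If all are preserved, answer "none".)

Check A1, A3 → A4, A5: no single fragment contains all of {A1, A3, A4, A5}, and the restricted closure of {A1, A3} across the fragments never reaches {A4, A5}.
A1, A6 → A2 is preserved.
A7 → A2 is preserved.
A6, A7 → A2 is preserved.
A6 → A7 is preserved.

A1, A3 -> A4, A5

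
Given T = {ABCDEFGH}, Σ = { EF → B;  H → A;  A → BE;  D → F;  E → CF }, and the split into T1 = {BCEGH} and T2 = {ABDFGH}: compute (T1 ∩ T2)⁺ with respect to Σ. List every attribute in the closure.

T1 ∩ T2 = {BGH}.
H → A applies, adding A
A → BE applies, adding E
E → CF applies, adding CF
Closure: {ABCEFGH}.

ABCEFGH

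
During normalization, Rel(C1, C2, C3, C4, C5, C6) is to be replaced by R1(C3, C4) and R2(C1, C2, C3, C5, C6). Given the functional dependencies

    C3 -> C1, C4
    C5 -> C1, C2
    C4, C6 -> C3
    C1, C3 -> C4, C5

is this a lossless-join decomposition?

Common attributes: R1 ∩ R2 = {C3}.
Closure of {C3}: C3 → C1, C4 applies, adding C1, C4; C1, C3 → C4, C5 applies, adding C5; C5 → C1, C2 applies, adding C2. So (C3)⁺ = {C1, C2, C3, C4, C5}.
This closure contains every attribute of R1, so R1 ∩ R2 → R1. The join is lossless.

Yes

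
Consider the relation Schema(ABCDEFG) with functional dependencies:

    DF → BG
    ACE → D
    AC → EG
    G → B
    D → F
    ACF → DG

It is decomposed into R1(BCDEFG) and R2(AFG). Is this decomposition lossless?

No

Common attributes: R1 ∩ R2 = {FG}.
Closure of {FG}: G → B applies, adding B. So (FG)⁺ = {BFG}.
The closure contains neither all of R1 = {BCDEFG} nor all of R2 = {AFG}, so the common attributes are not a superkey of either fragment. The join is lossy.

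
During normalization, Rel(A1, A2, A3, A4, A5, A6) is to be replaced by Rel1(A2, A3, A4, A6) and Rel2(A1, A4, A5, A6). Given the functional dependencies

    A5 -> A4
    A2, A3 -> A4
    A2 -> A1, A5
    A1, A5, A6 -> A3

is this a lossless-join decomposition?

Common attributes: Rel1 ∩ Rel2 = {A4, A6}.
No dependency enlarges {A4, A6}, so (A4, A6)⁺ = {A4, A6}.
The closure contains neither all of Rel1 = {A2, A3, A4, A6} nor all of Rel2 = {A1, A4, A5, A6}, so the common attributes are not a superkey of either fragment. The join is lossy.

No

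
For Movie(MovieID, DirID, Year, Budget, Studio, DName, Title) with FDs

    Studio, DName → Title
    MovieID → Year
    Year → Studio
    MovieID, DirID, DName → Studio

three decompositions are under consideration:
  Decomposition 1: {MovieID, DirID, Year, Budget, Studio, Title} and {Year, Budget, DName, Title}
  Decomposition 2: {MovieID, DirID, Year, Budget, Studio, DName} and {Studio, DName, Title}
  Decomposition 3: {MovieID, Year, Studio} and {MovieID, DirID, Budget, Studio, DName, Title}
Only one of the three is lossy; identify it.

Decomposition 1

Decomposition 1: common = {Year, Budget, Title}, closure = {Year, Budget, Studio, Title} → lossy.
Decomposition 2: common = {Studio, DName}, closure = {Studio, DName, Title} → lossless.
Decomposition 3: common = {MovieID, Studio}, closure = {MovieID, Year, Studio} → lossless.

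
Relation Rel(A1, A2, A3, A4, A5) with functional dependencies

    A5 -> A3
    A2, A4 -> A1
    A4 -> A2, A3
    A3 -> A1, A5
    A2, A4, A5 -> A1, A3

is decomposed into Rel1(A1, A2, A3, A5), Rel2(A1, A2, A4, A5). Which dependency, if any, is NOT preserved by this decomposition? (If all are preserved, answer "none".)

A5 → A3 lies within Rel1.
A2, A4 → A1 lies within Rel2.
A4 → A2, A3: restricted closure across fragments reaches A2, A3.
A3 → A1, A5 lies within Rel1.
A2, A4, A5 → A1, A3: restricted closure across fragments reaches A1, A3.
Every dependency is enforceable on the fragments, so the decomposition is dependency-preserving.

none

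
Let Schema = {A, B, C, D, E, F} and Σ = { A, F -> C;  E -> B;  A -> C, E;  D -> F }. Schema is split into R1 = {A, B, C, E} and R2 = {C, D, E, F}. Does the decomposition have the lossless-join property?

No

Common attributes: R1 ∩ R2 = {C, E}.
Closure of {C, E}: E → B applies, adding B. So (C, E)⁺ = {B, C, E}.
The closure contains neither all of R1 = {A, B, C, E} nor all of R2 = {C, D, E, F}, so the common attributes are not a superkey of either fragment. The join is lossy.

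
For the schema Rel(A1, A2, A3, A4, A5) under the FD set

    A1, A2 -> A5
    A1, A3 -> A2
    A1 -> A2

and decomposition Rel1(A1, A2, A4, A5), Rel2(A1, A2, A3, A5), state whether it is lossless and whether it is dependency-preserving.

Lossless test: (A1, A2, A5)⁺ = {A1, A2, A5}, which is a superkey of neither fragment — lossy.
Dependency preservation: every FD's attributes lie within a single fragment, so each can be enforced locally — preserved.

lossy but dependency-preserving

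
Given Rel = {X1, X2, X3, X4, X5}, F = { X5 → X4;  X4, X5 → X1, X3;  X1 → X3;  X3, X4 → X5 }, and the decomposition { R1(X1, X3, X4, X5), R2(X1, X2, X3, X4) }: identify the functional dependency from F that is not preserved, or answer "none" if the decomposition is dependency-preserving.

X5 → X4 lies within R1.
X4, X5 → X1, X3 lies within R1.
X1 → X3 lies within R1.
X3, X4 → X5 lies within R1.
Every dependency is enforceable on the fragments, so the decomposition is dependency-preserving.

none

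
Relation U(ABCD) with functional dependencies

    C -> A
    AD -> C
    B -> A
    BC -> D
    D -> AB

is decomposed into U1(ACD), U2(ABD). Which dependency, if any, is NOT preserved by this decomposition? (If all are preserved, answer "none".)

BC -> D

Check BC → D: no single fragment contains all of {BCD}, and the restricted closure of {BC} across the fragments never reaches {D}.
C → A is preserved.
AD → C is preserved.
B → A is preserved.
D → AB is preserved.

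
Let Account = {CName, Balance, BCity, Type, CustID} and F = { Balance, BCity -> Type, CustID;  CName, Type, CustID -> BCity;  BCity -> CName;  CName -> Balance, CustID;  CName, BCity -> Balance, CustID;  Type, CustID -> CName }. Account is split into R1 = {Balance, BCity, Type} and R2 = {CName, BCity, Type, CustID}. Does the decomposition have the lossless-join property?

Yes

Common attributes: R1 ∩ R2 = {BCity, Type}.
Closure of {BCity, Type}: BCity → CName applies, adding CName; CName → Balance, CustID applies, adding Balance, CustID. So (BCity, Type)⁺ = {CName, Balance, BCity, Type, CustID}.
This closure contains every attribute of R1, so R1 ∩ R2 → R1. The join is lossless.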